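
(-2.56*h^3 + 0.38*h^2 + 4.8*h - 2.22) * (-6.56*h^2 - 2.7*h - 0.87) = 16.7936*h^5 + 4.4192*h^4 - 30.2868*h^3 + 1.2726*h^2 + 1.818*h + 1.9314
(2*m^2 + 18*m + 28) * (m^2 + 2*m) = 2*m^4 + 22*m^3 + 64*m^2 + 56*m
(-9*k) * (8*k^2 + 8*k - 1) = -72*k^3 - 72*k^2 + 9*k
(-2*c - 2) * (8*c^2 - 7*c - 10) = -16*c^3 - 2*c^2 + 34*c + 20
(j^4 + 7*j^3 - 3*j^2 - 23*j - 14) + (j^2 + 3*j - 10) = j^4 + 7*j^3 - 2*j^2 - 20*j - 24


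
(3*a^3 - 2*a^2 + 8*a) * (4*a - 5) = 12*a^4 - 23*a^3 + 42*a^2 - 40*a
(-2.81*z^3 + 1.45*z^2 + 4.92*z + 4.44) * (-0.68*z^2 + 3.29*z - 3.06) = 1.9108*z^5 - 10.2309*z^4 + 10.0235*z^3 + 8.7306*z^2 - 0.447599999999998*z - 13.5864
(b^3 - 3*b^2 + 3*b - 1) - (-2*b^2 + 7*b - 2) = b^3 - b^2 - 4*b + 1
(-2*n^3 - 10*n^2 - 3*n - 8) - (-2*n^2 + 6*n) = -2*n^3 - 8*n^2 - 9*n - 8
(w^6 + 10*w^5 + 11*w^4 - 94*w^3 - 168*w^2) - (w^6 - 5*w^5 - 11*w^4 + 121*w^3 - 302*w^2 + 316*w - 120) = 15*w^5 + 22*w^4 - 215*w^3 + 134*w^2 - 316*w + 120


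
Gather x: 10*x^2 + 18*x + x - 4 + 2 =10*x^2 + 19*x - 2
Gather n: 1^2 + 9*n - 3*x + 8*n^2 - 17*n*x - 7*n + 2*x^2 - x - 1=8*n^2 + n*(2 - 17*x) + 2*x^2 - 4*x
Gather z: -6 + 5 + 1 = 0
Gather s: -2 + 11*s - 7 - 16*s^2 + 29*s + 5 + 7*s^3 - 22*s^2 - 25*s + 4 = 7*s^3 - 38*s^2 + 15*s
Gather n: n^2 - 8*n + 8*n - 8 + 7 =n^2 - 1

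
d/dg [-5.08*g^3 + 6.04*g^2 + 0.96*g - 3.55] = -15.24*g^2 + 12.08*g + 0.96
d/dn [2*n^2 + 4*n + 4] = 4*n + 4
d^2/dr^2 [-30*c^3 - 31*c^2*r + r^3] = 6*r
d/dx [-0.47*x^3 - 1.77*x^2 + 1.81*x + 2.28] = -1.41*x^2 - 3.54*x + 1.81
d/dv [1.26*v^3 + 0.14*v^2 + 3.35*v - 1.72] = 3.78*v^2 + 0.28*v + 3.35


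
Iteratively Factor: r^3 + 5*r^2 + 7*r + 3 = (r + 3)*(r^2 + 2*r + 1) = (r + 1)*(r + 3)*(r + 1)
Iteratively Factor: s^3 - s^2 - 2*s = (s)*(s^2 - s - 2) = s*(s + 1)*(s - 2)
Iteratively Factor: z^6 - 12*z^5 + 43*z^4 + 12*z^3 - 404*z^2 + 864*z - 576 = (z - 4)*(z^5 - 8*z^4 + 11*z^3 + 56*z^2 - 180*z + 144) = (z - 4)*(z - 2)*(z^4 - 6*z^3 - z^2 + 54*z - 72) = (z - 4)*(z - 2)^2*(z^3 - 4*z^2 - 9*z + 36) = (z - 4)*(z - 3)*(z - 2)^2*(z^2 - z - 12) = (z - 4)*(z - 3)*(z - 2)^2*(z + 3)*(z - 4)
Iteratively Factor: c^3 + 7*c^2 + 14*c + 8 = (c + 1)*(c^2 + 6*c + 8) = (c + 1)*(c + 4)*(c + 2)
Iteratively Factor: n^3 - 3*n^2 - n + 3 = (n + 1)*(n^2 - 4*n + 3) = (n - 3)*(n + 1)*(n - 1)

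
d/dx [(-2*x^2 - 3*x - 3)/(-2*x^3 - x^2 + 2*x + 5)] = (-4*x^4 - 12*x^3 - 25*x^2 - 26*x - 9)/(4*x^6 + 4*x^5 - 7*x^4 - 24*x^3 - 6*x^2 + 20*x + 25)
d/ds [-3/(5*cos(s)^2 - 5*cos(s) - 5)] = 3*(1 - 2*cos(s))*sin(s)/(5*(sin(s)^2 + cos(s))^2)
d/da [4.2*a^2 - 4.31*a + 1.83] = 8.4*a - 4.31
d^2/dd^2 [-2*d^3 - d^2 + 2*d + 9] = -12*d - 2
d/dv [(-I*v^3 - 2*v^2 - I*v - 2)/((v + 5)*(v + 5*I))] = (-I*v^4 + v^3*(10 - 10*I) + v^2*(65 - 9*I) + v*(4 - 100*I) + 35 + 10*I)/(v^4 + v^3*(10 + 10*I) + 100*I*v^2 + v*(-250 + 250*I) - 625)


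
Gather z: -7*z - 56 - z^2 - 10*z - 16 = -z^2 - 17*z - 72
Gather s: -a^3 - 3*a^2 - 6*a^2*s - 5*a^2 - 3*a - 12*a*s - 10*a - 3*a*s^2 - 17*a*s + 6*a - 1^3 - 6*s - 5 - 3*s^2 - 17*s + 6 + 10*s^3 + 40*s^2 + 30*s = -a^3 - 8*a^2 - 7*a + 10*s^3 + s^2*(37 - 3*a) + s*(-6*a^2 - 29*a + 7)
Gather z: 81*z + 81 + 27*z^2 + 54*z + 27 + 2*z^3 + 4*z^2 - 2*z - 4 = 2*z^3 + 31*z^2 + 133*z + 104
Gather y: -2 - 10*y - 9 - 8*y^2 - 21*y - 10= -8*y^2 - 31*y - 21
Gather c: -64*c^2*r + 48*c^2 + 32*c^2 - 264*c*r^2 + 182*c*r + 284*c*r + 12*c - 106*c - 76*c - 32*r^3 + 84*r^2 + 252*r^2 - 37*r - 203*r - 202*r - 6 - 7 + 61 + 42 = c^2*(80 - 64*r) + c*(-264*r^2 + 466*r - 170) - 32*r^3 + 336*r^2 - 442*r + 90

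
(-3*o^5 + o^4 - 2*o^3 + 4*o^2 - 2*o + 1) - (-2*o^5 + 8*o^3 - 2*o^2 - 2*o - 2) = -o^5 + o^4 - 10*o^3 + 6*o^2 + 3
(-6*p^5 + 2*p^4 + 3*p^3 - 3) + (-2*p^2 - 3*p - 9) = -6*p^5 + 2*p^4 + 3*p^3 - 2*p^2 - 3*p - 12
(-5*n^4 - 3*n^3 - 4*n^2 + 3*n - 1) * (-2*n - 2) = 10*n^5 + 16*n^4 + 14*n^3 + 2*n^2 - 4*n + 2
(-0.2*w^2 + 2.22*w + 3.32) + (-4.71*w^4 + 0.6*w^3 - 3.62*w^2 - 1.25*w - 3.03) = -4.71*w^4 + 0.6*w^3 - 3.82*w^2 + 0.97*w + 0.29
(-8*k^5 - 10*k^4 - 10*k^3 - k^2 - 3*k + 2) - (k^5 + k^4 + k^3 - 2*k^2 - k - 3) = -9*k^5 - 11*k^4 - 11*k^3 + k^2 - 2*k + 5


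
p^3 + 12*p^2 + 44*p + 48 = (p + 2)*(p + 4)*(p + 6)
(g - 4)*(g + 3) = g^2 - g - 12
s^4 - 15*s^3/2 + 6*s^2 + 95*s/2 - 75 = (s - 5)*(s - 3)*(s - 2)*(s + 5/2)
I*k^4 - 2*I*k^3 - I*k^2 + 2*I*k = k*(k - 2)*(k - 1)*(I*k + I)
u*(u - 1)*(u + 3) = u^3 + 2*u^2 - 3*u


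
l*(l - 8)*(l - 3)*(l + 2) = l^4 - 9*l^3 + 2*l^2 + 48*l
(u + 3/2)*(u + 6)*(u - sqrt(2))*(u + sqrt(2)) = u^4 + 15*u^3/2 + 7*u^2 - 15*u - 18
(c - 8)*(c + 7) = c^2 - c - 56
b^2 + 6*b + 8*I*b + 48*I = (b + 6)*(b + 8*I)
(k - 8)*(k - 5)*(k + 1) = k^3 - 12*k^2 + 27*k + 40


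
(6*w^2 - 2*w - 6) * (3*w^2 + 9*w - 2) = 18*w^4 + 48*w^3 - 48*w^2 - 50*w + 12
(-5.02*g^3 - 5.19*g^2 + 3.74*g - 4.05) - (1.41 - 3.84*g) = -5.02*g^3 - 5.19*g^2 + 7.58*g - 5.46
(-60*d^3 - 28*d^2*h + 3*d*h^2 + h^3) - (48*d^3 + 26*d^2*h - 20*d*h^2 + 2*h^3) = -108*d^3 - 54*d^2*h + 23*d*h^2 - h^3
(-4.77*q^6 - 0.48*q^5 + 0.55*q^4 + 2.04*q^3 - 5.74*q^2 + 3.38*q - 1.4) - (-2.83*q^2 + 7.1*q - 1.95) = -4.77*q^6 - 0.48*q^5 + 0.55*q^4 + 2.04*q^3 - 2.91*q^2 - 3.72*q + 0.55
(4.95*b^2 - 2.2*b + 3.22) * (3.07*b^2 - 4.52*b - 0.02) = 15.1965*b^4 - 29.128*b^3 + 19.7304*b^2 - 14.5104*b - 0.0644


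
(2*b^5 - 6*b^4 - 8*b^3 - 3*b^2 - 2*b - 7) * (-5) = -10*b^5 + 30*b^4 + 40*b^3 + 15*b^2 + 10*b + 35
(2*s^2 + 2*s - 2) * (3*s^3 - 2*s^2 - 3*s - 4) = 6*s^5 + 2*s^4 - 16*s^3 - 10*s^2 - 2*s + 8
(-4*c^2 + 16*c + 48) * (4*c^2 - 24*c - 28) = -16*c^4 + 160*c^3 - 80*c^2 - 1600*c - 1344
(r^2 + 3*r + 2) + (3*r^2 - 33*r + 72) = 4*r^2 - 30*r + 74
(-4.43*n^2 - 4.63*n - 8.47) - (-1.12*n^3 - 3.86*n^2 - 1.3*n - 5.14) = 1.12*n^3 - 0.57*n^2 - 3.33*n - 3.33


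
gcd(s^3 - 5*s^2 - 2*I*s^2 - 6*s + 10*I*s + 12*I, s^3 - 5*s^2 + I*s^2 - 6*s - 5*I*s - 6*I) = s^2 - 5*s - 6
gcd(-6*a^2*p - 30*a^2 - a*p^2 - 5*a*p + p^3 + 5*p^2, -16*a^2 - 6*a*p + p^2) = 2*a + p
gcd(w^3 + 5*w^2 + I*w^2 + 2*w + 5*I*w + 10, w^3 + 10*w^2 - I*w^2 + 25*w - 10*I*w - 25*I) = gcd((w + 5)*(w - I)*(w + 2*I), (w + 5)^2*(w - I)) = w^2 + w*(5 - I) - 5*I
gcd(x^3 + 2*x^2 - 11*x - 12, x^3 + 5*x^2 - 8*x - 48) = x^2 + x - 12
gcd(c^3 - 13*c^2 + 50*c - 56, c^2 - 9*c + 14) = c^2 - 9*c + 14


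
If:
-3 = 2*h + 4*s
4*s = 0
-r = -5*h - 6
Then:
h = -3/2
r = -3/2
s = 0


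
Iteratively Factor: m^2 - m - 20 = (m - 5)*(m + 4)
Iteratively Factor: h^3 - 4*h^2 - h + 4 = (h - 4)*(h^2 - 1) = (h - 4)*(h + 1)*(h - 1)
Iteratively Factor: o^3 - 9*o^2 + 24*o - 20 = (o - 5)*(o^2 - 4*o + 4) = (o - 5)*(o - 2)*(o - 2)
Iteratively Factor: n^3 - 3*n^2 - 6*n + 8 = (n - 4)*(n^2 + n - 2) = (n - 4)*(n - 1)*(n + 2)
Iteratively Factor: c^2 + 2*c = (c + 2)*(c)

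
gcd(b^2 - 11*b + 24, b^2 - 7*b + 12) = b - 3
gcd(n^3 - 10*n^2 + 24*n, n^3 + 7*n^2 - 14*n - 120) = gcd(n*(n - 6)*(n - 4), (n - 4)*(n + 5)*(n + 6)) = n - 4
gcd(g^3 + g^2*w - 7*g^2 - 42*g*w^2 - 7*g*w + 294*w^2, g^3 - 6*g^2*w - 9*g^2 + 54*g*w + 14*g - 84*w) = -g^2 + 6*g*w + 7*g - 42*w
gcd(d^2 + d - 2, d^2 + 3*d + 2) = d + 2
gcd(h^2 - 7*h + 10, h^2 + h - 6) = h - 2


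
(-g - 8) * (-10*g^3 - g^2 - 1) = 10*g^4 + 81*g^3 + 8*g^2 + g + 8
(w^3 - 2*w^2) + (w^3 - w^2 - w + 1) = 2*w^3 - 3*w^2 - w + 1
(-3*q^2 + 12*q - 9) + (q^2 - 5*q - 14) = -2*q^2 + 7*q - 23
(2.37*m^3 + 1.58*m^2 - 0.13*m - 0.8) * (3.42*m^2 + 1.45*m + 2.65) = 8.1054*m^5 + 8.8401*m^4 + 8.1269*m^3 + 1.2625*m^2 - 1.5045*m - 2.12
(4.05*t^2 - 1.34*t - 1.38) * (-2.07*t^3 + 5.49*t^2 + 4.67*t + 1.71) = -8.3835*t^5 + 25.0083*t^4 + 14.4135*t^3 - 6.9085*t^2 - 8.736*t - 2.3598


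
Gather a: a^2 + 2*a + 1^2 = a^2 + 2*a + 1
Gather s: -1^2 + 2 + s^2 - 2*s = s^2 - 2*s + 1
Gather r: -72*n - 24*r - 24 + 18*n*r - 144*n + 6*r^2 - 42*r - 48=-216*n + 6*r^2 + r*(18*n - 66) - 72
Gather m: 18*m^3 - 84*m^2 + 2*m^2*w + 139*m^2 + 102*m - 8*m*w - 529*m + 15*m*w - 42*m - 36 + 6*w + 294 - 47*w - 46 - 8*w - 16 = 18*m^3 + m^2*(2*w + 55) + m*(7*w - 469) - 49*w + 196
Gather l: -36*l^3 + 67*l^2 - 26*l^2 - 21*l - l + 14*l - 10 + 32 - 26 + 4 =-36*l^3 + 41*l^2 - 8*l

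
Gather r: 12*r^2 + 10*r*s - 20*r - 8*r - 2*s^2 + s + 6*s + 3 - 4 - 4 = 12*r^2 + r*(10*s - 28) - 2*s^2 + 7*s - 5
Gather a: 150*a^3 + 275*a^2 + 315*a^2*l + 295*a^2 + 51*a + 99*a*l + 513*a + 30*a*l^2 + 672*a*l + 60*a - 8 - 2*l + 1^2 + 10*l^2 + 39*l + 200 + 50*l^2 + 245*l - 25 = 150*a^3 + a^2*(315*l + 570) + a*(30*l^2 + 771*l + 624) + 60*l^2 + 282*l + 168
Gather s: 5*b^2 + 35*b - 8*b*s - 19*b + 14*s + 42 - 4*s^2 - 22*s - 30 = 5*b^2 + 16*b - 4*s^2 + s*(-8*b - 8) + 12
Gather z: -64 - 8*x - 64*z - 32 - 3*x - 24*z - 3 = -11*x - 88*z - 99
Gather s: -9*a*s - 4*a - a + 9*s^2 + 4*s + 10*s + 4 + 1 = -5*a + 9*s^2 + s*(14 - 9*a) + 5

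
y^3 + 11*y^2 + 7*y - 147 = (y - 3)*(y + 7)^2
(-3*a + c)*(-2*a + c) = 6*a^2 - 5*a*c + c^2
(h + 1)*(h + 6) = h^2 + 7*h + 6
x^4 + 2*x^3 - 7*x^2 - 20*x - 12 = (x - 3)*(x + 1)*(x + 2)^2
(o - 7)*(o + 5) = o^2 - 2*o - 35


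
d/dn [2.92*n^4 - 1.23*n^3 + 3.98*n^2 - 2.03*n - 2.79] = 11.68*n^3 - 3.69*n^2 + 7.96*n - 2.03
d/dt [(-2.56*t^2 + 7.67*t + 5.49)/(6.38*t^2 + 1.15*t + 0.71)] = (-51.8786*t^2 - 73.6876*t - 0.8678)/(40.7044*t^4 + 14.674*t^3 + 10.3821*t^2 + 1.633*t + 0.5041)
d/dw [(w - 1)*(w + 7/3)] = 2*w + 4/3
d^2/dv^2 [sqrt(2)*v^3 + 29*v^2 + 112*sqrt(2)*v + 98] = 6*sqrt(2)*v + 58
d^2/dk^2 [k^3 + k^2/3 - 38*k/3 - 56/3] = 6*k + 2/3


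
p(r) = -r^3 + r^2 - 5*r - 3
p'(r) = -3*r^2 + 2*r - 5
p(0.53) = -5.52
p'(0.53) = -4.78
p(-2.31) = 26.21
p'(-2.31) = -25.63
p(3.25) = -43.02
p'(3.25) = -30.19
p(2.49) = -24.69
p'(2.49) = -18.62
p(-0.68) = 1.18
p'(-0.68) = -7.75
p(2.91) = -33.72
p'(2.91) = -24.58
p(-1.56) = 11.03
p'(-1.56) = -15.42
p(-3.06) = 50.32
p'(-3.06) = -39.21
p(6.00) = -213.00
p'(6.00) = -101.00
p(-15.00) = 3672.00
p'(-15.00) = -710.00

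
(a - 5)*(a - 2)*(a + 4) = a^3 - 3*a^2 - 18*a + 40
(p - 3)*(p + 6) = p^2 + 3*p - 18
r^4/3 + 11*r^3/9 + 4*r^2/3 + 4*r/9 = r*(r/3 + 1/3)*(r + 2/3)*(r + 2)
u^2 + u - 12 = (u - 3)*(u + 4)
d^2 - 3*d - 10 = (d - 5)*(d + 2)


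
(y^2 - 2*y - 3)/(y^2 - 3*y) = (y + 1)/y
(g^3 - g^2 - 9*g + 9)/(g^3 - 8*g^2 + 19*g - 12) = (g + 3)/(g - 4)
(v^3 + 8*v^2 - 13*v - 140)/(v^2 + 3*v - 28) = v + 5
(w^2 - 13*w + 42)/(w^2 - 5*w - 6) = (w - 7)/(w + 1)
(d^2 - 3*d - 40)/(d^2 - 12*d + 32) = (d + 5)/(d - 4)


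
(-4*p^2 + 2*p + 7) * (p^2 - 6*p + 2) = -4*p^4 + 26*p^3 - 13*p^2 - 38*p + 14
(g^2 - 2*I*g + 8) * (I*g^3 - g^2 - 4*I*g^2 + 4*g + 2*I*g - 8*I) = I*g^5 + g^4 - 4*I*g^4 - 4*g^3 + 12*I*g^3 - 4*g^2 - 48*I*g^2 + 16*g + 16*I*g - 64*I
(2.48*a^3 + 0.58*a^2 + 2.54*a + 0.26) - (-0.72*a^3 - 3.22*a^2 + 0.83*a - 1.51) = 3.2*a^3 + 3.8*a^2 + 1.71*a + 1.77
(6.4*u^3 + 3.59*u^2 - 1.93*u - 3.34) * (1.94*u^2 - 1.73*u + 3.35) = 12.416*u^5 - 4.1074*u^4 + 11.4851*u^3 + 8.8858*u^2 - 0.6873*u - 11.189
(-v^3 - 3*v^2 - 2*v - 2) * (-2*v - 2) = 2*v^4 + 8*v^3 + 10*v^2 + 8*v + 4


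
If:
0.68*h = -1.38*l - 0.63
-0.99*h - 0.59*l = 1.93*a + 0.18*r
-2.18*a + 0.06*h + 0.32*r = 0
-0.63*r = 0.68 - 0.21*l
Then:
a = -0.18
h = 1.24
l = -1.07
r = -1.44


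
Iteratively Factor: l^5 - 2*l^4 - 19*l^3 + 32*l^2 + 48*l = (l + 4)*(l^4 - 6*l^3 + 5*l^2 + 12*l) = l*(l + 4)*(l^3 - 6*l^2 + 5*l + 12) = l*(l - 3)*(l + 4)*(l^2 - 3*l - 4) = l*(l - 4)*(l - 3)*(l + 4)*(l + 1)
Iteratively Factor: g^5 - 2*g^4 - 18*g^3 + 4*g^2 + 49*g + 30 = (g + 3)*(g^4 - 5*g^3 - 3*g^2 + 13*g + 10) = (g - 5)*(g + 3)*(g^3 - 3*g - 2) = (g - 5)*(g - 2)*(g + 3)*(g^2 + 2*g + 1) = (g - 5)*(g - 2)*(g + 1)*(g + 3)*(g + 1)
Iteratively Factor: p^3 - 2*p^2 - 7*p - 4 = (p + 1)*(p^2 - 3*p - 4) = (p - 4)*(p + 1)*(p + 1)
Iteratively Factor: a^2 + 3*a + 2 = (a + 2)*(a + 1)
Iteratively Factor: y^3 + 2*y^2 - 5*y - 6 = (y + 1)*(y^2 + y - 6) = (y + 1)*(y + 3)*(y - 2)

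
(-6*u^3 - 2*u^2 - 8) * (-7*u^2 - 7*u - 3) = 42*u^5 + 56*u^4 + 32*u^3 + 62*u^2 + 56*u + 24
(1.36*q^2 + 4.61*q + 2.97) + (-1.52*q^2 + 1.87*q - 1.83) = -0.16*q^2 + 6.48*q + 1.14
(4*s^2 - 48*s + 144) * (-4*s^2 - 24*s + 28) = -16*s^4 + 96*s^3 + 688*s^2 - 4800*s + 4032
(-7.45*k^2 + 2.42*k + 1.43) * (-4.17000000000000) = 31.0665*k^2 - 10.0914*k - 5.9631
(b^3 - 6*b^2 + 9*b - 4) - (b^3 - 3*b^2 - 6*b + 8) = -3*b^2 + 15*b - 12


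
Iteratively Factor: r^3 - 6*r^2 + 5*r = (r - 5)*(r^2 - r) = r*(r - 5)*(r - 1)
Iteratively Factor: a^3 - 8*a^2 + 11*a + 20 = (a + 1)*(a^2 - 9*a + 20) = (a - 5)*(a + 1)*(a - 4)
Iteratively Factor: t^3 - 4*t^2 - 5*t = (t - 5)*(t^2 + t) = t*(t - 5)*(t + 1)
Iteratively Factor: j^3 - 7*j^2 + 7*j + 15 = (j + 1)*(j^2 - 8*j + 15) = (j - 5)*(j + 1)*(j - 3)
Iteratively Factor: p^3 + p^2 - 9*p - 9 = (p + 3)*(p^2 - 2*p - 3) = (p - 3)*(p + 3)*(p + 1)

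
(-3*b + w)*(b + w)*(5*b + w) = -15*b^3 - 13*b^2*w + 3*b*w^2 + w^3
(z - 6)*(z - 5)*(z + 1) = z^3 - 10*z^2 + 19*z + 30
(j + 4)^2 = j^2 + 8*j + 16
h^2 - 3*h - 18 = (h - 6)*(h + 3)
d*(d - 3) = d^2 - 3*d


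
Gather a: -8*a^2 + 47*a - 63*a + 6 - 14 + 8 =-8*a^2 - 16*a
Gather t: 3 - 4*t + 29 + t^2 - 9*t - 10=t^2 - 13*t + 22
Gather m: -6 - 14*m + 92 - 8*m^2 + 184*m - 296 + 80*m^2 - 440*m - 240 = 72*m^2 - 270*m - 450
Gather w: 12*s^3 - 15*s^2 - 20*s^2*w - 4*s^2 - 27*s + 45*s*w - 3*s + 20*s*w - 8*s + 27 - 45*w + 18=12*s^3 - 19*s^2 - 38*s + w*(-20*s^2 + 65*s - 45) + 45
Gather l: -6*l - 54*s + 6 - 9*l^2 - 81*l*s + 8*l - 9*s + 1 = -9*l^2 + l*(2 - 81*s) - 63*s + 7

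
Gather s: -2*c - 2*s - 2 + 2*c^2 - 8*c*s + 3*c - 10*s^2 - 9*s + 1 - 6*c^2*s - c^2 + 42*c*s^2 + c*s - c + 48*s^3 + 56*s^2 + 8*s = c^2 + 48*s^3 + s^2*(42*c + 46) + s*(-6*c^2 - 7*c - 3) - 1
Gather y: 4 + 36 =40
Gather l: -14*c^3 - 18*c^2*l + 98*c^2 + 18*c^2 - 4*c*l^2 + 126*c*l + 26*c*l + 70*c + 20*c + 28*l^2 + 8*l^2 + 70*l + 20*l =-14*c^3 + 116*c^2 + 90*c + l^2*(36 - 4*c) + l*(-18*c^2 + 152*c + 90)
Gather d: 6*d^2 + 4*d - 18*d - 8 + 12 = 6*d^2 - 14*d + 4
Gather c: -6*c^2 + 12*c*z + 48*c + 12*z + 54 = -6*c^2 + c*(12*z + 48) + 12*z + 54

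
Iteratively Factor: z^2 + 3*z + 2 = (z + 2)*(z + 1)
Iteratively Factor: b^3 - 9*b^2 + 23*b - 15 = (b - 3)*(b^2 - 6*b + 5) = (b - 3)*(b - 1)*(b - 5)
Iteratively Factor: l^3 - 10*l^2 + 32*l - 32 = (l - 2)*(l^2 - 8*l + 16) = (l - 4)*(l - 2)*(l - 4)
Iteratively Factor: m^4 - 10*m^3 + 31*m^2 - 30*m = (m - 3)*(m^3 - 7*m^2 + 10*m) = m*(m - 3)*(m^2 - 7*m + 10) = m*(m - 3)*(m - 2)*(m - 5)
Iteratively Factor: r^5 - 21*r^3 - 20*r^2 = (r - 5)*(r^4 + 5*r^3 + 4*r^2) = (r - 5)*(r + 1)*(r^3 + 4*r^2) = (r - 5)*(r + 1)*(r + 4)*(r^2) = r*(r - 5)*(r + 1)*(r + 4)*(r)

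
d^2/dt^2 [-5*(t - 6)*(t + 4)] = -10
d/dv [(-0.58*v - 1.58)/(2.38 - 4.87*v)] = (21.5985 - 44.19525*v)/(4.87*v - 2.38)^3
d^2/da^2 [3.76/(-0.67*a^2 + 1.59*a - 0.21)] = (3.375728*a^2 - 8.011056*a - 3.76*(1.34*a - 1.59)*(2.68*a - 3.18) + 1.058064)/(0.67*a^2 - 1.59*a + 0.21)^3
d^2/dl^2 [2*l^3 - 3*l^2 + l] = 12*l - 6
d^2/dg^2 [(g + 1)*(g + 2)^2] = 6*g + 10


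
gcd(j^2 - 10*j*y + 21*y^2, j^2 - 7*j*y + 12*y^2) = -j + 3*y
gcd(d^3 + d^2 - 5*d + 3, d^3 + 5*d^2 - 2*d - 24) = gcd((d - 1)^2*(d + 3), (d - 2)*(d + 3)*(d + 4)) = d + 3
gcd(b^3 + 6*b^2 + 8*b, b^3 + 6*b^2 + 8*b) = b^3 + 6*b^2 + 8*b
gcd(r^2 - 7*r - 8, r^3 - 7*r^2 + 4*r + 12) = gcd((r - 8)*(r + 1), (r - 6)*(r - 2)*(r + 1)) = r + 1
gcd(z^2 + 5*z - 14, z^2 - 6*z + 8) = z - 2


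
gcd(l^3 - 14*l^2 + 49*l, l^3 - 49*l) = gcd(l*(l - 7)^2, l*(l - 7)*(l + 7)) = l^2 - 7*l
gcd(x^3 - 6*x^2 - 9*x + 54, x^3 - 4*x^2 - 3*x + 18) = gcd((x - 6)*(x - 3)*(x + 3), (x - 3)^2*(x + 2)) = x - 3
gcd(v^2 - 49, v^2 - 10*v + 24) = 1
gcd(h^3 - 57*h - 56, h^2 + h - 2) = 1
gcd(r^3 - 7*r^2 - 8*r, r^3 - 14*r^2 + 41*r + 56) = r^2 - 7*r - 8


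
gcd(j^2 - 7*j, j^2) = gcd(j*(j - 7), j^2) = j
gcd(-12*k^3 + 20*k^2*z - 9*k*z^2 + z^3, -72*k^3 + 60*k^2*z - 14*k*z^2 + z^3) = 12*k^2 - 8*k*z + z^2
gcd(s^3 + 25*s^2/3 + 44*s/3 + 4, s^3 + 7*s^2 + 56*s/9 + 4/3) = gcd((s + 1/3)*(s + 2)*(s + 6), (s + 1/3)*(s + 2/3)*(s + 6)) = s^2 + 19*s/3 + 2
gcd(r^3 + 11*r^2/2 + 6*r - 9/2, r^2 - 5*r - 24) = r + 3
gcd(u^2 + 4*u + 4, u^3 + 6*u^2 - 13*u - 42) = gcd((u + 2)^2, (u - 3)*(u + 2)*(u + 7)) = u + 2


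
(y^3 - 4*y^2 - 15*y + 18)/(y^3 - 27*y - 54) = (y - 1)/(y + 3)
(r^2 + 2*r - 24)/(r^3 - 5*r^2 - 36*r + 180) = (r - 4)/(r^2 - 11*r + 30)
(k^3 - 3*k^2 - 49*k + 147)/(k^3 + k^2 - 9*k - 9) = (k^2 - 49)/(k^2 + 4*k + 3)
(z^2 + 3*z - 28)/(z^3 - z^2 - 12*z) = (z + 7)/(z*(z + 3))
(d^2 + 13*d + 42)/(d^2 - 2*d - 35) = (d^2 + 13*d + 42)/(d^2 - 2*d - 35)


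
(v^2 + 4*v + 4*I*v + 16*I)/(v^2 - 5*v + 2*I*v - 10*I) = (v^2 + 4*v*(1 + I) + 16*I)/(v^2 + v*(-5 + 2*I) - 10*I)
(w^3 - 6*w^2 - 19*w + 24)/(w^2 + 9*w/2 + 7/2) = 2*(w^3 - 6*w^2 - 19*w + 24)/(2*w^2 + 9*w + 7)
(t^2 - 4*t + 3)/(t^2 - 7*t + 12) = (t - 1)/(t - 4)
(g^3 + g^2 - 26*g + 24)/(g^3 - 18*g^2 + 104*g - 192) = (g^2 + 5*g - 6)/(g^2 - 14*g + 48)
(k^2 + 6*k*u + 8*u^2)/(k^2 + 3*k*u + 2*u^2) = (k + 4*u)/(k + u)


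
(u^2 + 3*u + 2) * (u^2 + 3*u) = u^4 + 6*u^3 + 11*u^2 + 6*u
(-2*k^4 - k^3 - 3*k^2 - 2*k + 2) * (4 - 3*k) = 6*k^5 - 5*k^4 + 5*k^3 - 6*k^2 - 14*k + 8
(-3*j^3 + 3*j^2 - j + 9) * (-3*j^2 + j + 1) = 9*j^5 - 12*j^4 + 3*j^3 - 25*j^2 + 8*j + 9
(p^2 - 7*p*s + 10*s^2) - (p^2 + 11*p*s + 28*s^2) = -18*p*s - 18*s^2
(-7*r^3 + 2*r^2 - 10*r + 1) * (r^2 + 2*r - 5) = -7*r^5 - 12*r^4 + 29*r^3 - 29*r^2 + 52*r - 5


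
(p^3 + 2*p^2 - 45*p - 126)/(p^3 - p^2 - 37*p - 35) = (p^2 + 9*p + 18)/(p^2 + 6*p + 5)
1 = 1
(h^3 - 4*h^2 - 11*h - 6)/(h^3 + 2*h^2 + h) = (h - 6)/h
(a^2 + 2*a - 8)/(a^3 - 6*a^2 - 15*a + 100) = (a - 2)/(a^2 - 10*a + 25)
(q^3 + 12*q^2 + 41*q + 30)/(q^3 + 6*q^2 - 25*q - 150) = (q + 1)/(q - 5)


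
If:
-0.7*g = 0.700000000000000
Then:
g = -1.00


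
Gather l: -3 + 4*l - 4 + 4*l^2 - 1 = 4*l^2 + 4*l - 8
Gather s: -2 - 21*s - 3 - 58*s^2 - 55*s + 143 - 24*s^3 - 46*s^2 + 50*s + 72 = -24*s^3 - 104*s^2 - 26*s + 210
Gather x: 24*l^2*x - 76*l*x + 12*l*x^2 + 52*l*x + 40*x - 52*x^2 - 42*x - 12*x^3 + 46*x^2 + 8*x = -12*x^3 + x^2*(12*l - 6) + x*(24*l^2 - 24*l + 6)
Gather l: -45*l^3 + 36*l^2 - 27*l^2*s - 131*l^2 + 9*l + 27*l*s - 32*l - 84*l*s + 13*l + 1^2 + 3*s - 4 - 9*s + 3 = -45*l^3 + l^2*(-27*s - 95) + l*(-57*s - 10) - 6*s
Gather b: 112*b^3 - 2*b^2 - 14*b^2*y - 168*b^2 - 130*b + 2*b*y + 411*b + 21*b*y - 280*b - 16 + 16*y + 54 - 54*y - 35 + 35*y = 112*b^3 + b^2*(-14*y - 170) + b*(23*y + 1) - 3*y + 3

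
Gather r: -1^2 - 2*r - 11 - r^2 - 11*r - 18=-r^2 - 13*r - 30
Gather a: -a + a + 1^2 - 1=0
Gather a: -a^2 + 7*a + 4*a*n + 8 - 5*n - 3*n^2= -a^2 + a*(4*n + 7) - 3*n^2 - 5*n + 8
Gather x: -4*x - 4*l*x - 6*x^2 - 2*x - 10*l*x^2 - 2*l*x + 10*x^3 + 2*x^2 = 10*x^3 + x^2*(-10*l - 4) + x*(-6*l - 6)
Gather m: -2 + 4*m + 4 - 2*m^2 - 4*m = 2 - 2*m^2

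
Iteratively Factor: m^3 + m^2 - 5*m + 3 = (m - 1)*(m^2 + 2*m - 3) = (m - 1)*(m + 3)*(m - 1)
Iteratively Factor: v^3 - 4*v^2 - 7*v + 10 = (v - 5)*(v^2 + v - 2) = (v - 5)*(v + 2)*(v - 1)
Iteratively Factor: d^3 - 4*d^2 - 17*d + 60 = (d - 5)*(d^2 + d - 12) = (d - 5)*(d + 4)*(d - 3)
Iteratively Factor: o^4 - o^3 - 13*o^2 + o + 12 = (o + 3)*(o^3 - 4*o^2 - o + 4) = (o + 1)*(o + 3)*(o^2 - 5*o + 4) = (o - 4)*(o + 1)*(o + 3)*(o - 1)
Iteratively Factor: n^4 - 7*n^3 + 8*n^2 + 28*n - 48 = (n - 4)*(n^3 - 3*n^2 - 4*n + 12) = (n - 4)*(n - 3)*(n^2 - 4) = (n - 4)*(n - 3)*(n - 2)*(n + 2)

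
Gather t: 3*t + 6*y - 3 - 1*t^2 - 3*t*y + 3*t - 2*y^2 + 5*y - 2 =-t^2 + t*(6 - 3*y) - 2*y^2 + 11*y - 5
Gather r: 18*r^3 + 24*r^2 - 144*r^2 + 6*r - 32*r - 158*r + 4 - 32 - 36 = 18*r^3 - 120*r^2 - 184*r - 64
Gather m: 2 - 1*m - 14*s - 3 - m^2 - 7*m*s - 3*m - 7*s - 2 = -m^2 + m*(-7*s - 4) - 21*s - 3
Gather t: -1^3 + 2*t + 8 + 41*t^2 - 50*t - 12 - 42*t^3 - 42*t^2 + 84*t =-42*t^3 - t^2 + 36*t - 5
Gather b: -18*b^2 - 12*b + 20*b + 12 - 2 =-18*b^2 + 8*b + 10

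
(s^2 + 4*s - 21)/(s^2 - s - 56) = (s - 3)/(s - 8)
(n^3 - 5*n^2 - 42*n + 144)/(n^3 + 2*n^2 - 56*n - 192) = (n - 3)/(n + 4)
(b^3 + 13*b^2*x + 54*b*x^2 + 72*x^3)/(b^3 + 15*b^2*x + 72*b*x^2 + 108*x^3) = (b + 4*x)/(b + 6*x)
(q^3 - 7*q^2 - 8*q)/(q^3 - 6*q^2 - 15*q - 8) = q/(q + 1)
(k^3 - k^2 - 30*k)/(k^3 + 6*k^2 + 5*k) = (k - 6)/(k + 1)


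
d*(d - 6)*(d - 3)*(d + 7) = d^4 - 2*d^3 - 45*d^2 + 126*d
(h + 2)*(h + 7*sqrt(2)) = h^2 + 2*h + 7*sqrt(2)*h + 14*sqrt(2)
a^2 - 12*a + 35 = (a - 7)*(a - 5)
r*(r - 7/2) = r^2 - 7*r/2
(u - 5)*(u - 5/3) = u^2 - 20*u/3 + 25/3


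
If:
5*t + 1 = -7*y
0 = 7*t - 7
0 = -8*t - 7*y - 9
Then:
No Solution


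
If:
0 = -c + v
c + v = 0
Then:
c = 0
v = 0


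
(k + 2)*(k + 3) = k^2 + 5*k + 6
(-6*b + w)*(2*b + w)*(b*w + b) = -12*b^3*w - 12*b^3 - 4*b^2*w^2 - 4*b^2*w + b*w^3 + b*w^2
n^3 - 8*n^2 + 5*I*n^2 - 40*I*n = n*(n - 8)*(n + 5*I)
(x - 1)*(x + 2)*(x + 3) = x^3 + 4*x^2 + x - 6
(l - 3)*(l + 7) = l^2 + 4*l - 21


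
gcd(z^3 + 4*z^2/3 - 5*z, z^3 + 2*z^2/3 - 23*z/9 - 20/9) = z - 5/3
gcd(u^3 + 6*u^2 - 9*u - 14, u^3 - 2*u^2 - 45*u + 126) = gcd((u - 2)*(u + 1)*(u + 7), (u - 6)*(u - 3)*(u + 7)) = u + 7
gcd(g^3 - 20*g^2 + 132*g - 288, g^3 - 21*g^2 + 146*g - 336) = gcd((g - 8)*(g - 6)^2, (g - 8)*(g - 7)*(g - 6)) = g^2 - 14*g + 48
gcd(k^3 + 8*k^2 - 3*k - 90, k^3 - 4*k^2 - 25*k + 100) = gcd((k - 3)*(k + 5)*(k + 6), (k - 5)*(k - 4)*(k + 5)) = k + 5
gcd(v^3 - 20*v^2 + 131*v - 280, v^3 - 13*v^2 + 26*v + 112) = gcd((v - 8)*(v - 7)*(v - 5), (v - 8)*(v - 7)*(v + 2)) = v^2 - 15*v + 56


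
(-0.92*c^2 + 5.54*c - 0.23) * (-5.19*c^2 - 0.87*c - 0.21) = 4.7748*c^4 - 27.9522*c^3 - 3.4329*c^2 - 0.9633*c + 0.0483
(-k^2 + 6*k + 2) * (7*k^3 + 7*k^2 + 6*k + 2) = -7*k^5 + 35*k^4 + 50*k^3 + 48*k^2 + 24*k + 4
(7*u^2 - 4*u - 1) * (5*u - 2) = 35*u^3 - 34*u^2 + 3*u + 2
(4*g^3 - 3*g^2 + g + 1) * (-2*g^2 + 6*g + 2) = -8*g^5 + 30*g^4 - 12*g^3 - 2*g^2 + 8*g + 2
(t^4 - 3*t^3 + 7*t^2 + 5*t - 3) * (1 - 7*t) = -7*t^5 + 22*t^4 - 52*t^3 - 28*t^2 + 26*t - 3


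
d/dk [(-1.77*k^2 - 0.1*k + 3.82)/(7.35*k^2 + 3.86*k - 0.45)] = (-6.0972*k^2 - 54.561*k - 14.7002)/(54.0225*k^4 + 56.742*k^3 + 8.2846*k^2 - 3.474*k + 0.2025)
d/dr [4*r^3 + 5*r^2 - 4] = 2*r*(6*r + 5)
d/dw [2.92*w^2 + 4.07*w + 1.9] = 5.84*w + 4.07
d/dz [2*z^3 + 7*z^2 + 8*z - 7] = 6*z^2 + 14*z + 8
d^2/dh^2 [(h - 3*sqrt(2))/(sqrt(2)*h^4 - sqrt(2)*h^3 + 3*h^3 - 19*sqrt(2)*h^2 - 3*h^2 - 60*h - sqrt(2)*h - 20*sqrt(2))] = 2*(-(h - 3*sqrt(2))*(-4*sqrt(2)*h^3 - 9*h^2 + 3*sqrt(2)*h^2 + 6*h + 38*sqrt(2)*h + sqrt(2) + 60)^2 + (-4*sqrt(2)*h^3 - 9*h^2 + 3*sqrt(2)*h^2 + 6*h + 38*sqrt(2)*h + (h - 3*sqrt(2))*(-6*sqrt(2)*h^2 - 9*h + 3*sqrt(2)*h + 3 + 19*sqrt(2)) + sqrt(2) + 60)*(-sqrt(2)*h^4 - 3*h^3 + sqrt(2)*h^3 + 3*h^2 + 19*sqrt(2)*h^2 + sqrt(2)*h + 60*h + 20*sqrt(2)))/(-sqrt(2)*h^4 - 3*h^3 + sqrt(2)*h^3 + 3*h^2 + 19*sqrt(2)*h^2 + sqrt(2)*h + 60*h + 20*sqrt(2))^3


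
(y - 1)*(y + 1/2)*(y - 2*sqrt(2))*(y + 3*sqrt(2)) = y^4 - y^3/2 + sqrt(2)*y^3 - 25*y^2/2 - sqrt(2)*y^2/2 - sqrt(2)*y/2 + 6*y + 6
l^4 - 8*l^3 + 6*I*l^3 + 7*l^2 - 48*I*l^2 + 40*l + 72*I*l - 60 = (l - 6)*(l - 2)*(l + I)*(l + 5*I)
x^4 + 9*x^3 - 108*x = x*(x - 3)*(x + 6)^2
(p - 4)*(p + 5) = p^2 + p - 20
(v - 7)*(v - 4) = v^2 - 11*v + 28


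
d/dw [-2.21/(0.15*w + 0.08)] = 0.3315/(0.15*w + 0.08)^2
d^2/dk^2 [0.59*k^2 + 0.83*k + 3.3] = 1.18000000000000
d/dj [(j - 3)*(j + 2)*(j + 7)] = 3*j^2 + 12*j - 13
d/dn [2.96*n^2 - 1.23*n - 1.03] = 5.92*n - 1.23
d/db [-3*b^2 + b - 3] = 1 - 6*b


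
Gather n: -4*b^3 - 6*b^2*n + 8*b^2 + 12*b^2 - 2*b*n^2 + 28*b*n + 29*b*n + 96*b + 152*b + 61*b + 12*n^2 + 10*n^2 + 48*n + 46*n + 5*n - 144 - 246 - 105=-4*b^3 + 20*b^2 + 309*b + n^2*(22 - 2*b) + n*(-6*b^2 + 57*b + 99) - 495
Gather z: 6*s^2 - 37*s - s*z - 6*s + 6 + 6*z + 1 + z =6*s^2 - 43*s + z*(7 - s) + 7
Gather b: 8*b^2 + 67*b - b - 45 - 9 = 8*b^2 + 66*b - 54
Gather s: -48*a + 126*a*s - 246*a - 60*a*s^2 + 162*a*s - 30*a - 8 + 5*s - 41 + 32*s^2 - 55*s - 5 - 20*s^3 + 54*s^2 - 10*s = -324*a - 20*s^3 + s^2*(86 - 60*a) + s*(288*a - 60) - 54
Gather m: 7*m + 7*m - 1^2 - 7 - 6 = 14*m - 14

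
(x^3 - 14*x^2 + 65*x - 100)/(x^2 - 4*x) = x - 10 + 25/x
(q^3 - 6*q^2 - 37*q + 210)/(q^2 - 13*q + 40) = (q^2 - q - 42)/(q - 8)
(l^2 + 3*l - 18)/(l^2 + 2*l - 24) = (l - 3)/(l - 4)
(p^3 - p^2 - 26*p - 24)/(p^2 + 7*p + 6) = (p^2 - 2*p - 24)/(p + 6)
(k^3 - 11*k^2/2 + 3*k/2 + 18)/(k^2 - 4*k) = k - 3/2 - 9/(2*k)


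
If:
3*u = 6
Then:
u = 2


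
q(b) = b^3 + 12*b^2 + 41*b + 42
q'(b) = 3*b^2 + 24*b + 41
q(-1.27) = 7.24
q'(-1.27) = 15.36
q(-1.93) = 0.38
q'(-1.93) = 5.85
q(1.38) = 124.06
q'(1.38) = 79.83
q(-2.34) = -1.05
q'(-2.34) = 1.27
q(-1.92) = 0.44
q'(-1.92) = 5.98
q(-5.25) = 12.80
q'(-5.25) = -2.31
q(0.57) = 69.45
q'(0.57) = 55.65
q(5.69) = 848.02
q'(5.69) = 274.69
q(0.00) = 42.00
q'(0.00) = 41.00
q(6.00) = 936.00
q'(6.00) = 293.00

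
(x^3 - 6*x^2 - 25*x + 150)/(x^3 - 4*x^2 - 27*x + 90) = (x - 5)/(x - 3)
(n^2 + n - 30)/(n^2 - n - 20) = (n + 6)/(n + 4)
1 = 1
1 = 1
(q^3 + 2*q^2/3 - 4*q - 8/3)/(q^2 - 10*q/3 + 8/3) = (3*q^2 + 8*q + 4)/(3*q - 4)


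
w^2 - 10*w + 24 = (w - 6)*(w - 4)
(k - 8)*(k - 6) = k^2 - 14*k + 48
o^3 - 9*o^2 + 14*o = o*(o - 7)*(o - 2)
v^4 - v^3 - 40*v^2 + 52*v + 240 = (v - 5)*(v - 4)*(v + 2)*(v + 6)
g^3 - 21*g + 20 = (g - 4)*(g - 1)*(g + 5)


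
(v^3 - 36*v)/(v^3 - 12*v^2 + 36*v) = (v + 6)/(v - 6)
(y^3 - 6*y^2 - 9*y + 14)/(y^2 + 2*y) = y - 8 + 7/y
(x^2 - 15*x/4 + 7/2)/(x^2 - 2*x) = (x - 7/4)/x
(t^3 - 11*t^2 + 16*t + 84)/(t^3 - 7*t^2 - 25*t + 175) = (t^2 - 4*t - 12)/(t^2 - 25)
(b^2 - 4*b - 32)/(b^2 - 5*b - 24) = (b + 4)/(b + 3)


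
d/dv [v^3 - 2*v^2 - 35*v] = 3*v^2 - 4*v - 35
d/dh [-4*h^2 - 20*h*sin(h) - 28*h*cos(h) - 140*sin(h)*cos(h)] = 28*h*sin(h) - 20*h*cos(h) - 8*h - 20*sin(h) - 28*cos(h) - 140*cos(2*h)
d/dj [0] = 0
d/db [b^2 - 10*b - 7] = 2*b - 10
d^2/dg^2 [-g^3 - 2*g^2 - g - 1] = -6*g - 4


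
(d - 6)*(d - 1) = d^2 - 7*d + 6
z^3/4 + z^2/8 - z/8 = z*(z/4 + 1/4)*(z - 1/2)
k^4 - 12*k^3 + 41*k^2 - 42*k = k*(k - 7)*(k - 3)*(k - 2)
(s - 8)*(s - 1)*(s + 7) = s^3 - 2*s^2 - 55*s + 56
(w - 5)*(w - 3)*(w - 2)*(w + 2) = w^4 - 8*w^3 + 11*w^2 + 32*w - 60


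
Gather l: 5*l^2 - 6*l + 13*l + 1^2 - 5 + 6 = 5*l^2 + 7*l + 2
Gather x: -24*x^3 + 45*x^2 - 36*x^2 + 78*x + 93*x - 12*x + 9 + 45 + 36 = -24*x^3 + 9*x^2 + 159*x + 90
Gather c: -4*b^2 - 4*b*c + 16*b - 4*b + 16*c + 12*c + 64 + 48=-4*b^2 + 12*b + c*(28 - 4*b) + 112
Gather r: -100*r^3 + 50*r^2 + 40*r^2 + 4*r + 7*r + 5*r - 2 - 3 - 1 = -100*r^3 + 90*r^2 + 16*r - 6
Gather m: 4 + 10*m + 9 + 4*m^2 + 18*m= 4*m^2 + 28*m + 13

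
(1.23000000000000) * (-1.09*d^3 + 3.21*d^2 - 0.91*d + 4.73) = -1.3407*d^3 + 3.9483*d^2 - 1.1193*d + 5.8179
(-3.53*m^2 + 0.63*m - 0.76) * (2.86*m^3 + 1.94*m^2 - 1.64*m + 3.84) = -10.0958*m^5 - 5.0464*m^4 + 4.8378*m^3 - 16.0628*m^2 + 3.6656*m - 2.9184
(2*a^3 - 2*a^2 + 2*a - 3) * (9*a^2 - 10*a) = 18*a^5 - 38*a^4 + 38*a^3 - 47*a^2 + 30*a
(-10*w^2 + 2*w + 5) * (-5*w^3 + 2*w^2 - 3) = 50*w^5 - 30*w^4 - 21*w^3 + 40*w^2 - 6*w - 15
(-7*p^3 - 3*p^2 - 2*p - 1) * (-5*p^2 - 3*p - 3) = 35*p^5 + 36*p^4 + 40*p^3 + 20*p^2 + 9*p + 3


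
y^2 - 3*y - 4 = (y - 4)*(y + 1)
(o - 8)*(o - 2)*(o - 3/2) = o^3 - 23*o^2/2 + 31*o - 24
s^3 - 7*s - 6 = (s - 3)*(s + 1)*(s + 2)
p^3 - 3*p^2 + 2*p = p*(p - 2)*(p - 1)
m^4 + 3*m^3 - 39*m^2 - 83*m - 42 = (m - 6)*(m + 1)^2*(m + 7)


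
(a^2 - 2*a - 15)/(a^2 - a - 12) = (a - 5)/(a - 4)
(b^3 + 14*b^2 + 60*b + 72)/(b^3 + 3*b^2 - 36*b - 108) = (b^2 + 8*b + 12)/(b^2 - 3*b - 18)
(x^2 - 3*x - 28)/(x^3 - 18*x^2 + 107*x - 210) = (x + 4)/(x^2 - 11*x + 30)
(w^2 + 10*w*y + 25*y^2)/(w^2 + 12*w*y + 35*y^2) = (w + 5*y)/(w + 7*y)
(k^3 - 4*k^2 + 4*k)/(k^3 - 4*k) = (k - 2)/(k + 2)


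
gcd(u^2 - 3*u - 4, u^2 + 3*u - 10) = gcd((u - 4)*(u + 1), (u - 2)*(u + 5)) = 1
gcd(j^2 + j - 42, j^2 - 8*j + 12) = j - 6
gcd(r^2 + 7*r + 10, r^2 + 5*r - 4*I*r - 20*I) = r + 5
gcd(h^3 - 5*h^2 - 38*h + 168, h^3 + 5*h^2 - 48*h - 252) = h^2 - h - 42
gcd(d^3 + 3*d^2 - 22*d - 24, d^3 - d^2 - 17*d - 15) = d + 1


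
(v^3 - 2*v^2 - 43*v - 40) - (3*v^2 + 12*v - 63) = v^3 - 5*v^2 - 55*v + 23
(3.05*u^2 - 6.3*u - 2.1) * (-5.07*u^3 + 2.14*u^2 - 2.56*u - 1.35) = -15.4635*u^5 + 38.468*u^4 - 10.643*u^3 + 7.5165*u^2 + 13.881*u + 2.835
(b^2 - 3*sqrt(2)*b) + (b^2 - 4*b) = 2*b^2 - 3*sqrt(2)*b - 4*b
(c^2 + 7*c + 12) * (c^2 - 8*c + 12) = c^4 - c^3 - 32*c^2 - 12*c + 144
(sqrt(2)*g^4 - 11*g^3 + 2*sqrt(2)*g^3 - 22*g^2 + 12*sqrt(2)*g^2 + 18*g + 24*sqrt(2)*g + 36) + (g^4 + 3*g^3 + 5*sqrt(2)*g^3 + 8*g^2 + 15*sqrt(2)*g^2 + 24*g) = g^4 + sqrt(2)*g^4 - 8*g^3 + 7*sqrt(2)*g^3 - 14*g^2 + 27*sqrt(2)*g^2 + 24*sqrt(2)*g + 42*g + 36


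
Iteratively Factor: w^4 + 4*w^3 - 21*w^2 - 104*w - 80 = (w - 5)*(w^3 + 9*w^2 + 24*w + 16) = (w - 5)*(w + 1)*(w^2 + 8*w + 16) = (w - 5)*(w + 1)*(w + 4)*(w + 4)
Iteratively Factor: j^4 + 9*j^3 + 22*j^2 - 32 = (j - 1)*(j^3 + 10*j^2 + 32*j + 32) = (j - 1)*(j + 2)*(j^2 + 8*j + 16) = (j - 1)*(j + 2)*(j + 4)*(j + 4)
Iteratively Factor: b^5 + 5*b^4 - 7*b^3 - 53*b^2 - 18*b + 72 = (b - 3)*(b^4 + 8*b^3 + 17*b^2 - 2*b - 24) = (b - 3)*(b - 1)*(b^3 + 9*b^2 + 26*b + 24) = (b - 3)*(b - 1)*(b + 3)*(b^2 + 6*b + 8) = (b - 3)*(b - 1)*(b + 3)*(b + 4)*(b + 2)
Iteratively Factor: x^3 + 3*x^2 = (x)*(x^2 + 3*x) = x^2*(x + 3)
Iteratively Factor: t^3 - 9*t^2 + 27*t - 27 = (t - 3)*(t^2 - 6*t + 9) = (t - 3)^2*(t - 3)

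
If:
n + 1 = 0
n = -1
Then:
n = -1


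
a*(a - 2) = a^2 - 2*a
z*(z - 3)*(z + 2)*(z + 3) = z^4 + 2*z^3 - 9*z^2 - 18*z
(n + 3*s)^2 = n^2 + 6*n*s + 9*s^2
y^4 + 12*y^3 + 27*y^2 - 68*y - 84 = (y - 2)*(y + 1)*(y + 6)*(y + 7)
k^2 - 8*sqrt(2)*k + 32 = (k - 4*sqrt(2))^2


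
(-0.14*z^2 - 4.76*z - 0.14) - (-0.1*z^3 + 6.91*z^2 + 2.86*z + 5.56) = 0.1*z^3 - 7.05*z^2 - 7.62*z - 5.7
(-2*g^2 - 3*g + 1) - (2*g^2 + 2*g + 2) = -4*g^2 - 5*g - 1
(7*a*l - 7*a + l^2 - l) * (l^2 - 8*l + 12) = 7*a*l^3 - 63*a*l^2 + 140*a*l - 84*a + l^4 - 9*l^3 + 20*l^2 - 12*l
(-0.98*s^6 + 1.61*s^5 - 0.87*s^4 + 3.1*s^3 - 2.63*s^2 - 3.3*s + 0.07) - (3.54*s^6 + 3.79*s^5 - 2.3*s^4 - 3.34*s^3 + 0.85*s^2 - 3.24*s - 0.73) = -4.52*s^6 - 2.18*s^5 + 1.43*s^4 + 6.44*s^3 - 3.48*s^2 - 0.0599999999999996*s + 0.8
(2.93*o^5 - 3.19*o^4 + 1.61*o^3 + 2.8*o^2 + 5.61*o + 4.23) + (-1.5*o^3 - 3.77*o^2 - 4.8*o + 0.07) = 2.93*o^5 - 3.19*o^4 + 0.11*o^3 - 0.97*o^2 + 0.81*o + 4.3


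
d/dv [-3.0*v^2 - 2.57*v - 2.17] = -6.0*v - 2.57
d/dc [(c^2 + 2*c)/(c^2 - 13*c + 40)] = 5*(-3*c^2 + 16*c + 16)/(c^4 - 26*c^3 + 249*c^2 - 1040*c + 1600)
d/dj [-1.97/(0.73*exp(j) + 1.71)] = 1.4381*exp(j)/(0.73*exp(j) + 1.71)^2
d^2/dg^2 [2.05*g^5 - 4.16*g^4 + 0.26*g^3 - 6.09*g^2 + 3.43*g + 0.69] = 41.0*g^3 - 49.92*g^2 + 1.56*g - 12.18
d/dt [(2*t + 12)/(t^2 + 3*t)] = 2*(-t^2 - 12*t - 18)/(t^2*(t^2 + 6*t + 9))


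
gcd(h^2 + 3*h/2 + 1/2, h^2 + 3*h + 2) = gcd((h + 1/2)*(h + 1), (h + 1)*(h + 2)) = h + 1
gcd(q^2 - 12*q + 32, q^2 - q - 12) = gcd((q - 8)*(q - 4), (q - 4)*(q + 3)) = q - 4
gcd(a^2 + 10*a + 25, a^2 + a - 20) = a + 5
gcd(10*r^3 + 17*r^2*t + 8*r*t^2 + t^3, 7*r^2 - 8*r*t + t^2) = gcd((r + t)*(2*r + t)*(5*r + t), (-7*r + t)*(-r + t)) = 1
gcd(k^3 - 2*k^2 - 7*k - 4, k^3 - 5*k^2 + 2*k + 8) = k^2 - 3*k - 4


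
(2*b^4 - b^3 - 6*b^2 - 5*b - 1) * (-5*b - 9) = -10*b^5 - 13*b^4 + 39*b^3 + 79*b^2 + 50*b + 9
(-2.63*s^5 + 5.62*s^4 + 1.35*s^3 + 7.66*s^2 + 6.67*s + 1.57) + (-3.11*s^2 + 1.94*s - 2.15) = -2.63*s^5 + 5.62*s^4 + 1.35*s^3 + 4.55*s^2 + 8.61*s - 0.58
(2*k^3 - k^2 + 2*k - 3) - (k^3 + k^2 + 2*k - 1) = k^3 - 2*k^2 - 2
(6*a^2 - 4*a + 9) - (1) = 6*a^2 - 4*a + 8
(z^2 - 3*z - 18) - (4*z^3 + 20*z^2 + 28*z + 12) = -4*z^3 - 19*z^2 - 31*z - 30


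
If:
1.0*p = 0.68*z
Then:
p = 0.68*z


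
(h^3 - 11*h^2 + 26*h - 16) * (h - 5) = h^4 - 16*h^3 + 81*h^2 - 146*h + 80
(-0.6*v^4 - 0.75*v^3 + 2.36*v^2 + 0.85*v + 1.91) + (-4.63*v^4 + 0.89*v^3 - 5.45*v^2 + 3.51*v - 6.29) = -5.23*v^4 + 0.14*v^3 - 3.09*v^2 + 4.36*v - 4.38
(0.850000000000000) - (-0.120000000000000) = 0.970000000000000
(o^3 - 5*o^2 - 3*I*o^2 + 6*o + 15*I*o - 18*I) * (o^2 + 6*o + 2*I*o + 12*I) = o^5 + o^4 - I*o^4 - 18*o^3 - I*o^3 + 42*o^2 + 24*I*o^2 - 144*o - 36*I*o + 216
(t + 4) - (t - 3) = 7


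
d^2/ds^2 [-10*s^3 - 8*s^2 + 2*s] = -60*s - 16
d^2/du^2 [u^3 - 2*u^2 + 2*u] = 6*u - 4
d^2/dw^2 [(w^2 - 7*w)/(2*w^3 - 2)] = (w^6 - 21*w^5 + 7*w^3 - 42*w^2 + 1)/(w^9 - 3*w^6 + 3*w^3 - 1)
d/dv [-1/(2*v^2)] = v^(-3)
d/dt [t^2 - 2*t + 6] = 2*t - 2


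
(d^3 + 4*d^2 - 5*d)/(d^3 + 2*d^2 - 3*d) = (d + 5)/(d + 3)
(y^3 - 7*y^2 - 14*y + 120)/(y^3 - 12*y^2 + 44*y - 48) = (y^2 - y - 20)/(y^2 - 6*y + 8)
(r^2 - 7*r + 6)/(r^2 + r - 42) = (r - 1)/(r + 7)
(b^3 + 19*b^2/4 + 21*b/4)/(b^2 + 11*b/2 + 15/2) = b*(4*b + 7)/(2*(2*b + 5))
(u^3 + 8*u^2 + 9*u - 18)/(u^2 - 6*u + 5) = (u^2 + 9*u + 18)/(u - 5)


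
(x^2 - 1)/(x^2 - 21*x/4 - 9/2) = 4*(1 - x^2)/(-4*x^2 + 21*x + 18)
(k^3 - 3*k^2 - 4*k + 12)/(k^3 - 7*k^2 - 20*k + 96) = (k^2 - 4)/(k^2 - 4*k - 32)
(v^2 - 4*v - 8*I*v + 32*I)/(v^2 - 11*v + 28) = (v - 8*I)/(v - 7)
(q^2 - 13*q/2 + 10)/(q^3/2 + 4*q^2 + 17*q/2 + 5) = (2*q^2 - 13*q + 20)/(q^3 + 8*q^2 + 17*q + 10)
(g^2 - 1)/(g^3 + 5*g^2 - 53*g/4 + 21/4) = 4*(g^2 - 1)/(4*g^3 + 20*g^2 - 53*g + 21)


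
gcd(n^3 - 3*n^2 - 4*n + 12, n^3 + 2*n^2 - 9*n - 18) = n^2 - n - 6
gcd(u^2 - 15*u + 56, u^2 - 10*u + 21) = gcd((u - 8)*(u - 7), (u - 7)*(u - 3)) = u - 7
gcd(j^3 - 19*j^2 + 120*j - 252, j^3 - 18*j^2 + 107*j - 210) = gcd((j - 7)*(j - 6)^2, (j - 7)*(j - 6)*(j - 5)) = j^2 - 13*j + 42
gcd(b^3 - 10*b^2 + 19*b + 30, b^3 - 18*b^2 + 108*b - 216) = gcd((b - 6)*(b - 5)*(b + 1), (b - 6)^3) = b - 6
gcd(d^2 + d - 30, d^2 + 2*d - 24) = d + 6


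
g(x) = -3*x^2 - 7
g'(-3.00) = 18.00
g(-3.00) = -34.00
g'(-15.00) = 90.00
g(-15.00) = -682.00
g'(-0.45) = 2.70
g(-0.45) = -7.61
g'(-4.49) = 26.94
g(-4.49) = -67.48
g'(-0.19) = 1.14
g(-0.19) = -7.11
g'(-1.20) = 7.20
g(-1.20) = -11.32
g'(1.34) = -8.04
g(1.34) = -12.39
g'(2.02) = -12.12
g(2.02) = -19.24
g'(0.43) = -2.58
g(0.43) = -7.55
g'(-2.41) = 14.46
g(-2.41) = -24.42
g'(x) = -6*x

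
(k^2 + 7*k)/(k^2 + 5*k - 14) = k/(k - 2)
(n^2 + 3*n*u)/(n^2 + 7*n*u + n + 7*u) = n*(n + 3*u)/(n^2 + 7*n*u + n + 7*u)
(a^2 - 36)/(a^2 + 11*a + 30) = (a - 6)/(a + 5)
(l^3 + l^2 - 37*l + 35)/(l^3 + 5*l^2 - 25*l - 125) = (l^2 + 6*l - 7)/(l^2 + 10*l + 25)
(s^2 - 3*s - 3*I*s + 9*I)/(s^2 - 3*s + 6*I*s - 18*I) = (s - 3*I)/(s + 6*I)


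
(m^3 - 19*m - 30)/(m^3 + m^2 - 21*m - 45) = (m + 2)/(m + 3)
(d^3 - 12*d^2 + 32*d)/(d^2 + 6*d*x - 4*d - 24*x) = d*(d - 8)/(d + 6*x)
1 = 1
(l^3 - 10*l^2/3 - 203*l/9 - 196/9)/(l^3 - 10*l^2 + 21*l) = (9*l^2 + 33*l + 28)/(9*l*(l - 3))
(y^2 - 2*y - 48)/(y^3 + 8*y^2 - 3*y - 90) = (y - 8)/(y^2 + 2*y - 15)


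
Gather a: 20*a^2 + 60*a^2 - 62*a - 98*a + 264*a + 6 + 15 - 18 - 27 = 80*a^2 + 104*a - 24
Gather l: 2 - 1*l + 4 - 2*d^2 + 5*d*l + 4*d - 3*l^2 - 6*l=-2*d^2 + 4*d - 3*l^2 + l*(5*d - 7) + 6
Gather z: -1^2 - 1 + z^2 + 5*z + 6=z^2 + 5*z + 4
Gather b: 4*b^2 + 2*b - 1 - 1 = 4*b^2 + 2*b - 2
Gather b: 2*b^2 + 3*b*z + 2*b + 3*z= 2*b^2 + b*(3*z + 2) + 3*z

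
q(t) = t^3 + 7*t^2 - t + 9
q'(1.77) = 33.18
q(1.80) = 35.71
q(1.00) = 16.00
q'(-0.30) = -4.93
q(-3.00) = 48.00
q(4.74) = 268.03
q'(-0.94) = -11.51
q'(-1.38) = -14.61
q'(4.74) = 132.76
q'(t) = 3*t^2 + 14*t - 1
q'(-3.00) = -16.00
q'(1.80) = 33.92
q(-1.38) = 21.08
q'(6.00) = 191.00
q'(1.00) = 16.00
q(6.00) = 471.00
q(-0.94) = 15.29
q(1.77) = 34.71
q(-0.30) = 9.90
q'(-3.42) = -13.79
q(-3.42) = 54.29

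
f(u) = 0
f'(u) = 0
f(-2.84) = 0.00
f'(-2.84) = 0.00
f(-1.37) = 0.00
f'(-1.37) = 0.00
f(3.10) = 0.00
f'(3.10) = 0.00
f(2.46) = 0.00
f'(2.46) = 0.00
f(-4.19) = 0.00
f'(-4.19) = 0.00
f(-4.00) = 0.00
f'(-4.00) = 0.00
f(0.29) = 0.00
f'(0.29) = 0.00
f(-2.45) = 0.00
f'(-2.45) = 0.00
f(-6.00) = 0.00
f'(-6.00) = 0.00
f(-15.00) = 0.00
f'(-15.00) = 0.00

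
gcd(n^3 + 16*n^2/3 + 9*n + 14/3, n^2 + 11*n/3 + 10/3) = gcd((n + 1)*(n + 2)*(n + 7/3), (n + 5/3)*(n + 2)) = n + 2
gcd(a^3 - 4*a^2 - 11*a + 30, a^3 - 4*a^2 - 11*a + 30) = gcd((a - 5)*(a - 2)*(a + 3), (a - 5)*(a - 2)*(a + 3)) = a^3 - 4*a^2 - 11*a + 30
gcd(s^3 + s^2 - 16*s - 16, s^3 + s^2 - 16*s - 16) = s^3 + s^2 - 16*s - 16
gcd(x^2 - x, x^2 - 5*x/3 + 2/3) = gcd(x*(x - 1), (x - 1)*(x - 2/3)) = x - 1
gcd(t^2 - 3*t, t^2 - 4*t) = t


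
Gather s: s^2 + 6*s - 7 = s^2 + 6*s - 7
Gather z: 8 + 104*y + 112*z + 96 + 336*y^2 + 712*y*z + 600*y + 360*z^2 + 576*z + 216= 336*y^2 + 704*y + 360*z^2 + z*(712*y + 688) + 320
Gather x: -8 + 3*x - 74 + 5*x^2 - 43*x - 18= 5*x^2 - 40*x - 100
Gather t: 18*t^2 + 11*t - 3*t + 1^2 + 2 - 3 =18*t^2 + 8*t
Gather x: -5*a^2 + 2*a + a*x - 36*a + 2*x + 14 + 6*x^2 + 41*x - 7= -5*a^2 - 34*a + 6*x^2 + x*(a + 43) + 7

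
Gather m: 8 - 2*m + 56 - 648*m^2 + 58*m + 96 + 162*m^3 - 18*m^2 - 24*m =162*m^3 - 666*m^2 + 32*m + 160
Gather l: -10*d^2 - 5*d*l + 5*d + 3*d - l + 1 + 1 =-10*d^2 + 8*d + l*(-5*d - 1) + 2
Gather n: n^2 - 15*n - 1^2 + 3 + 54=n^2 - 15*n + 56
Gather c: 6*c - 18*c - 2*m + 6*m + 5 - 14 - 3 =-12*c + 4*m - 12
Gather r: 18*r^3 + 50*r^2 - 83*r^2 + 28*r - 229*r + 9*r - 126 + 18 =18*r^3 - 33*r^2 - 192*r - 108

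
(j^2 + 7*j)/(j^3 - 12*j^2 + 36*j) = (j + 7)/(j^2 - 12*j + 36)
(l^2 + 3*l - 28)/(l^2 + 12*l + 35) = (l - 4)/(l + 5)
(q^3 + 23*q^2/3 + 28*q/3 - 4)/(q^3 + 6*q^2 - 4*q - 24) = (q - 1/3)/(q - 2)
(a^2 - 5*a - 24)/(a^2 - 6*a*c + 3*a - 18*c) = (a - 8)/(a - 6*c)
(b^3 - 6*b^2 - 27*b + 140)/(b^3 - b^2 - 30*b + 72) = (b^2 - 2*b - 35)/(b^2 + 3*b - 18)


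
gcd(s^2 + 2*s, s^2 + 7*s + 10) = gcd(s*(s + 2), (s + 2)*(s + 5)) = s + 2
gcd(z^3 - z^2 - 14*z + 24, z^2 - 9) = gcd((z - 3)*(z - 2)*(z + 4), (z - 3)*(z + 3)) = z - 3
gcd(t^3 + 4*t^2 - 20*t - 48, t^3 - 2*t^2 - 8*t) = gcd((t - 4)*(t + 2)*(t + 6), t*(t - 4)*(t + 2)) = t^2 - 2*t - 8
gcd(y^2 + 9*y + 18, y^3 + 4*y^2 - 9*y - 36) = y + 3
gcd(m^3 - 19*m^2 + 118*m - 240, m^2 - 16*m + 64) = m - 8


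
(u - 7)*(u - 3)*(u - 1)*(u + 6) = u^4 - 5*u^3 - 35*u^2 + 165*u - 126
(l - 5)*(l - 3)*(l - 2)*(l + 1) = l^4 - 9*l^3 + 21*l^2 + l - 30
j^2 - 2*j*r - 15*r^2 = (j - 5*r)*(j + 3*r)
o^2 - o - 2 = (o - 2)*(o + 1)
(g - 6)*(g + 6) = g^2 - 36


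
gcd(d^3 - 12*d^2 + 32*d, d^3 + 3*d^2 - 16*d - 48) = d - 4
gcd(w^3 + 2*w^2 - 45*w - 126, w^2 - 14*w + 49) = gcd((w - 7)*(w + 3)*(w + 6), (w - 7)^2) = w - 7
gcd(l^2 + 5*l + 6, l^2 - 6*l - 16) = l + 2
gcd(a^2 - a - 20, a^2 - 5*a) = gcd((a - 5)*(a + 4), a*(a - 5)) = a - 5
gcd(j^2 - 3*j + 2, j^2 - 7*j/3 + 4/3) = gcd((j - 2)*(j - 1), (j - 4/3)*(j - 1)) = j - 1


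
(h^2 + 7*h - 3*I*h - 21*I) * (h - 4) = h^3 + 3*h^2 - 3*I*h^2 - 28*h - 9*I*h + 84*I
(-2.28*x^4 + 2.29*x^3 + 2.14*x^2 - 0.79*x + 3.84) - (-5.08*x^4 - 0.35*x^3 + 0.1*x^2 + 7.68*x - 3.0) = 2.8*x^4 + 2.64*x^3 + 2.04*x^2 - 8.47*x + 6.84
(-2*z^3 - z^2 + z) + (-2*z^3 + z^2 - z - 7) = -4*z^3 - 7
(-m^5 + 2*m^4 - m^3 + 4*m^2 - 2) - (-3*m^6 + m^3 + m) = 3*m^6 - m^5 + 2*m^4 - 2*m^3 + 4*m^2 - m - 2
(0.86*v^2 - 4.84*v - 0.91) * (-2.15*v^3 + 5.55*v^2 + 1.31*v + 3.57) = -1.849*v^5 + 15.179*v^4 - 23.7789*v^3 - 8.3207*v^2 - 18.4709*v - 3.2487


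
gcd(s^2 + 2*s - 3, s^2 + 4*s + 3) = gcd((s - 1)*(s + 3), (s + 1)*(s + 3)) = s + 3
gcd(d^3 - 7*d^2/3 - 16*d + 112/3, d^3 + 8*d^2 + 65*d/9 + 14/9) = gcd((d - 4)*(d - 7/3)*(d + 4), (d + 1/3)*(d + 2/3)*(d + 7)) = 1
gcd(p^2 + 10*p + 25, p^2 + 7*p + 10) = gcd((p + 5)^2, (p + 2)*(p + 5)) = p + 5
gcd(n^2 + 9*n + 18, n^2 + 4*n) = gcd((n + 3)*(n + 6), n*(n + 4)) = 1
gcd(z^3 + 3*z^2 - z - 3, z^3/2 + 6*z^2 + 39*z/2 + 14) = z + 1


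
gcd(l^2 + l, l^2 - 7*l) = l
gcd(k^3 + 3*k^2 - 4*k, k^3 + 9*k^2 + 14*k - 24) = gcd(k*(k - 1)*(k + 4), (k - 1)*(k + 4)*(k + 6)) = k^2 + 3*k - 4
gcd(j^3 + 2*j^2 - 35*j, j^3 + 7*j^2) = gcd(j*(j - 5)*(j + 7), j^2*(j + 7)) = j^2 + 7*j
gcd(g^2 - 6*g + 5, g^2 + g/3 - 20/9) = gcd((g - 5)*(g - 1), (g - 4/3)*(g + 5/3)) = 1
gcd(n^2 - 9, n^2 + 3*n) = n + 3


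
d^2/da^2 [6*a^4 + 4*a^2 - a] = 72*a^2 + 8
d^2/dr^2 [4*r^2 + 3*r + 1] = 8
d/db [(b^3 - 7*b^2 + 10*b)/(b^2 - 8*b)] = (b^2 - 16*b + 46)/(b^2 - 16*b + 64)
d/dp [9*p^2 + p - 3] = 18*p + 1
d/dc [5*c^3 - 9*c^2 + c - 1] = 15*c^2 - 18*c + 1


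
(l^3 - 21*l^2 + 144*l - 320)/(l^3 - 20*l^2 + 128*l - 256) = (l - 5)/(l - 4)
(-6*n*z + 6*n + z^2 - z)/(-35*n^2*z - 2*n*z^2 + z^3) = (6*n*z - 6*n - z^2 + z)/(z*(35*n^2 + 2*n*z - z^2))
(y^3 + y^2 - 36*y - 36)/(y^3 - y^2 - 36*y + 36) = (y + 1)/(y - 1)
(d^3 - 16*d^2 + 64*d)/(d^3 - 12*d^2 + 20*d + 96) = d*(d - 8)/(d^2 - 4*d - 12)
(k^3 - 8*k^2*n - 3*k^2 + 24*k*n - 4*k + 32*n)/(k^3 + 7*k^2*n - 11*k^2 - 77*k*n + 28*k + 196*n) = (k^2 - 8*k*n + k - 8*n)/(k^2 + 7*k*n - 7*k - 49*n)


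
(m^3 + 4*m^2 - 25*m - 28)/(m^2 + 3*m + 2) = (m^2 + 3*m - 28)/(m + 2)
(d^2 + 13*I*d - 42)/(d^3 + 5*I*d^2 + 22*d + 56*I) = (d + 6*I)/(d^2 - 2*I*d + 8)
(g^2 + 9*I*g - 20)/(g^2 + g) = (g^2 + 9*I*g - 20)/(g*(g + 1))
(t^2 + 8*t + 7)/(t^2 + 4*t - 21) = (t + 1)/(t - 3)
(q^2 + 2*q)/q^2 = (q + 2)/q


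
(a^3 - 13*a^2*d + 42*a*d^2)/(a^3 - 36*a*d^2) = (a - 7*d)/(a + 6*d)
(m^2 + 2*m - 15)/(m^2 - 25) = (m - 3)/(m - 5)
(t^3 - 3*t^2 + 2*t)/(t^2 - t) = t - 2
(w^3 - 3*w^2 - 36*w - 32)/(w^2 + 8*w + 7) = (w^2 - 4*w - 32)/(w + 7)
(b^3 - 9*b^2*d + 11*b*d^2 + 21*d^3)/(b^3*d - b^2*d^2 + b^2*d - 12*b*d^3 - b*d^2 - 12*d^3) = (-b^3 + 9*b^2*d - 11*b*d^2 - 21*d^3)/(d*(-b^3 + b^2*d - b^2 + 12*b*d^2 + b*d + 12*d^2))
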